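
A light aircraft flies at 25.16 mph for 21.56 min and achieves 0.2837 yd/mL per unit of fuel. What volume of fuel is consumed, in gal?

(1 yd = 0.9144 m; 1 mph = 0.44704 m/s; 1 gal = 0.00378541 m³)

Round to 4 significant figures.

14.82 gal

25.16 mph → 11.2475 m/s
21.56 min → 1293.6 s
d = v × t = 11.2475 × 1293.6 = 14549.8 m
0.2837 yd/mL → 259415 m/m³
V = d / (distance per unit fuel) = 14549.8 / 259415 = 0.056087 m³
In gal: 0.056087 / 0.00378541 = 14.8166 gal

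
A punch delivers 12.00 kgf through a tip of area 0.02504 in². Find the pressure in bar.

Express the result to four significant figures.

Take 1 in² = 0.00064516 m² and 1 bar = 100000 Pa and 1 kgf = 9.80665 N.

12.00 kgf × 9.80665 → 117.68 N
0.02504 in² × 0.00064516 → 1.61548×10⁻⁵ m²
P = F / A = 117.68 N / 1.61548×10⁻⁵ m² = 7.28452×10⁶ Pa
7.28452×10⁶ Pa ÷ (100000 Pa/bar) = 72.8452 bar

72.85 bar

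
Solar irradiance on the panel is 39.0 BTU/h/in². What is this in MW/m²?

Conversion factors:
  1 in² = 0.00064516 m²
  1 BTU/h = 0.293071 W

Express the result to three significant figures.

0.0177 MW/m²

39.0 BTU/h/in² × 0.293071 W/BTU/h ÷ 0.00064516 m²/in² = 17716.2 W/m²
17716.2 W/m² ÷ 1000000 W/MW = 0.0177162 MW/m²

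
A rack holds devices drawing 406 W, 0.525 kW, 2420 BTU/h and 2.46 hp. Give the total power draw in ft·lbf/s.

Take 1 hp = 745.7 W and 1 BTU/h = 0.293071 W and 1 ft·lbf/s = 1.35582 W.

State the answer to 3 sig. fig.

406 W (already W)
0.525 kW × 1000 = 525 W
2420 BTU/h × 0.293071 = 709.232 W
2.46 hp × 745.7 = 1834.42 W
Combined: 406 + 525 + 709.232 + 1834.42 = 3474.65 W
In ft·lbf/s: 3474.65 / 1.35582 = 2562.77 ft·lbf/s

2560 ft·lbf/s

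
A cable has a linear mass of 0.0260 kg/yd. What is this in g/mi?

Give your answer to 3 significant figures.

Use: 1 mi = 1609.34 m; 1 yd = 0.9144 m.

4.58×10⁴ g/mi

0.0260 kg/yd ÷ 0.9144 m/yd = 0.0284339 kg/m
0.0284339 kg/m ÷ 0.001 kg/g × 1609.34 m/mi = 45759.8 g/mi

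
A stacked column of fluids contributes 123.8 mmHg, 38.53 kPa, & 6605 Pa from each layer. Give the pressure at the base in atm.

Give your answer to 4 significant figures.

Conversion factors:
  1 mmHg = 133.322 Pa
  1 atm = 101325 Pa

123.8 mmHg × 133.322 = 16505.3 Pa
38.53 kPa × 1000 = 38530 Pa
6605 Pa (already Pa)
Combined: 16505.3 + 38530 + 6605 = 61640.3 Pa
In atm: 61640.3 / 101325 = 0.608342 atm

0.6083 atm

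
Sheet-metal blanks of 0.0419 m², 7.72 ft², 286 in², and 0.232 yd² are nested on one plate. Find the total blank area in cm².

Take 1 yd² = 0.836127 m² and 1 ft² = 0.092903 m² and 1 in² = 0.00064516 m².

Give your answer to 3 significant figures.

0.0419 m² (already m²)
7.72 ft² × 0.092903 = 0.717211 m²
286 in² × 0.00064516 = 0.184516 m²
0.232 yd² × 0.836127 = 0.193981 m²
Combined: 0.0419 + 0.717211 + 0.184516 + 0.193981 = 1.13761 m²
In cm²: 1.13761 / 0.0001 = 11376.1 cm²

1.14×10⁴ cm²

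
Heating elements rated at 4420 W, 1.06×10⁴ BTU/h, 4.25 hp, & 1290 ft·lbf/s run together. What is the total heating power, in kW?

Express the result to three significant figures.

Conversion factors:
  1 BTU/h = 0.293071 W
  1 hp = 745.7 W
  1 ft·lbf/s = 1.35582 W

4420 W (already W)
1.06×10⁴ BTU/h × 0.293071 → 3106.55 W
4.25 hp × 745.7 → 3169.23 W
1290 ft·lbf/s × 1.35582 → 1749.01 W
Combined: 4420 + 3106.55 + 3169.23 + 1749.01 = 12444.8 W
In kW: 12444.8 / 1000 = 12.4448 kW

12.4 kW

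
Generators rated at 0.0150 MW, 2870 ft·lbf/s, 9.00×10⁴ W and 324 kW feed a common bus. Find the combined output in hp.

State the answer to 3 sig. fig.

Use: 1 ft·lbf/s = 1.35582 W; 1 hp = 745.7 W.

0.0150 MW × 1000000 = 15000 W
2870 ft·lbf/s × 1.35582 = 3891.2 W
9.00×10⁴ W (already W)
324 kW × 1000 = 324000 W
Sum: 15000 + 3891.2 + 90000 + 324000 = 432891 W
In hp: 432891 / 745.7 = 580.516 hp

581 hp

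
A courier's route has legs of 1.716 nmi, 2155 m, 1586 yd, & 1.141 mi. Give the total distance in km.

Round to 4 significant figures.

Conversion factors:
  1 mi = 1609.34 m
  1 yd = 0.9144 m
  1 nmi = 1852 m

1.716 nmi × 1852 → 3178.03 m
2155 m (already m)
1586 yd × 0.9144 → 1450.24 m
1.141 mi × 1609.34 → 1836.26 m
Total: 3178.03 + 2155 + 1450.24 + 1836.26 = 8619.53 m
In km: 8619.53 / 1000 = 8.61953 km

8.620 km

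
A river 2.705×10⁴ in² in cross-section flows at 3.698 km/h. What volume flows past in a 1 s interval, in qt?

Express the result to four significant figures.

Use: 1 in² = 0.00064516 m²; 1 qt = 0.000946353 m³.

3.698 km/h × (1/3.6) → 1.02722 m/s
2.705×10⁴ in² × 0.00064516 → 17.4516 m²
V = v × A × t = 1.02722 m/s × 17.4516 m² × 1 s = 17.9266 m³
17.9266 m³ ÷ (0.000946353 m³/qt) = 18942.8 qt

1.894×10⁴ qt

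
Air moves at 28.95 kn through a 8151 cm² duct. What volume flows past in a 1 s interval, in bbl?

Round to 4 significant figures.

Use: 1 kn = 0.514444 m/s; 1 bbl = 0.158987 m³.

28.95 kn × 0.514444 → 14.8932 m/s
8151 cm² × 0.0001 → 0.8151 m²
V = v × A × t = 14.8932 m/s × 0.8151 m² × 1 s = 12.1394 m³
12.1394 m³ ÷ (0.158987 m³/bbl) = 76.3547 bbl

76.35 bbl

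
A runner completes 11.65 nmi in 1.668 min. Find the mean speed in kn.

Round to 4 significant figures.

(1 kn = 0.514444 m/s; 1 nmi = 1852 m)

419.1 kn

11.65 nmi × 1852 = 21575.8 m
1.668 min × 60 = 100.08 s
v = d / t = 21575.8 m / 100.08 s = 215.586 m/s
215.586 m/s ÷ (0.514444 m/s/kn) = 419.066 kn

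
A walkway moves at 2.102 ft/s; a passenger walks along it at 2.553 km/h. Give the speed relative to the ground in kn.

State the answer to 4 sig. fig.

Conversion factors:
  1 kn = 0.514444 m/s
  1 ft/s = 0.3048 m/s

2.102 ft/s × 0.3048 = 0.64069 m/s
2.553 km/h × (1/3.6) = 0.709167 m/s
Total: 0.64069 + 0.709167 = 1.34986 m/s
In kn: 1.34986 / 0.514444 = 2.62392 kn

2.624 kn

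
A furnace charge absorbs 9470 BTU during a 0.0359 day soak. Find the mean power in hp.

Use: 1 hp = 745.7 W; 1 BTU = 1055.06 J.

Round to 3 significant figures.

9470 BTU × 1055.06 → 9.99142×10⁶ J
0.0359 day × 86400 → 3101.76 s
P = E / t = 9.99142×10⁶ J / 3101.76 s = 3221.21 W
3221.21 W ÷ (745.7 W/hp) = 4.31971 hp

4.32 hp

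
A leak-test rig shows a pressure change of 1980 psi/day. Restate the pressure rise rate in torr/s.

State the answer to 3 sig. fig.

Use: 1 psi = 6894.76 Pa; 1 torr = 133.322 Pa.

1980 psi/day × 6894.76 Pa/psi ÷ 86400 s/day = 158.005 Pa/s
158.005 Pa/s ÷ 133.322 Pa/torr = 1.18514 torr/s

1.19 torr/s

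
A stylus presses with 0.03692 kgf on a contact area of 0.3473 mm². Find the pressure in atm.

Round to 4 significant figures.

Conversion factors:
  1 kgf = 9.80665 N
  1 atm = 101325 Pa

10.29 atm

0.03692 kgf × 9.80665 → 0.362062 N
0.3473 mm² × 10⁻⁶ → 3.473×10⁻⁷ m²
P = F / A = 0.362062 N / 3.473×10⁻⁷ m² = 1.04251×10⁶ Pa
1.04251×10⁶ Pa ÷ (101325 Pa/atm) = 10.2888 atm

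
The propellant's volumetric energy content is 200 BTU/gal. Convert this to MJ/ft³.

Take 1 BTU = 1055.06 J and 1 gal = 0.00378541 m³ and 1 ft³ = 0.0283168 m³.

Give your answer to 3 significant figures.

200 BTU/gal × 1055.06 J/BTU ÷ 0.00378541 m³/gal = 5.57435×10⁷ J/m³
5.57435×10⁷ J/m³ ÷ 1000000 J/MJ × 0.0283168 m³/ft³ = 1.57848 MJ/ft³

1.58 MJ/ft³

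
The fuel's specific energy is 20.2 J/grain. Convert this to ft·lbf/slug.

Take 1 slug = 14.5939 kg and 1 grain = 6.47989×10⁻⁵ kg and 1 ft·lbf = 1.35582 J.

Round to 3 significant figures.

20.2 J/grain ÷ 6.47989×10⁻⁵ kg/grain = 311734 J/kg
311734 J/kg ÷ 1.35582 J/ft·lbf × 14.5939 kg/slug = 3.35547×10⁶ ft·lbf/slug

3.36×10⁶ ft·lbf/slug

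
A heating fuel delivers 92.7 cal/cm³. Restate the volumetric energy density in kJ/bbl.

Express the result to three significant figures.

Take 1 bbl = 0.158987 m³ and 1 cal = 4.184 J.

6.17×10⁴ kJ/bbl

92.7 cal/cm³ × 4.184 J/cal ÷ 10⁻⁶ m³/cm³ = 3.87857×10⁸ J/m³
3.87857×10⁸ J/m³ ÷ 1000 J/kJ × 0.158987 m³/bbl = 61664.2 kJ/bbl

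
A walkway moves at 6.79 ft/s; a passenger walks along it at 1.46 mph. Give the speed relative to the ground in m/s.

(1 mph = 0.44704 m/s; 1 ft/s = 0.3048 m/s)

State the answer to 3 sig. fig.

6.79 ft/s × 0.3048 = 2.06959 m/s
1.46 mph × 0.44704 = 0.652678 m/s
Total: 2.06959 + 0.652678 = 2.72227 m/s

2.72 m/s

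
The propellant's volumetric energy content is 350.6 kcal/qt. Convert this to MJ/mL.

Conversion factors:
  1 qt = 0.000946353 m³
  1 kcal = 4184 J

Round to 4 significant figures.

0.001550 MJ/mL

350.6 kcal/qt × 4184 J/kcal ÷ 0.000946353 m³/qt = 1.55007×10⁹ J/m³
1.55007×10⁹ J/m³ ÷ 1000000 J/MJ × 10⁻⁶ m³/mL = 0.00155007 MJ/mL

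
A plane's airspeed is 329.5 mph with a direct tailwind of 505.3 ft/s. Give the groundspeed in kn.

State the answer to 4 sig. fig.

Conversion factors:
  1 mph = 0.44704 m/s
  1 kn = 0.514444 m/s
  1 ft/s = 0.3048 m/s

329.5 mph × 0.44704 = 147.3 m/s
505.3 ft/s × 0.3048 = 154.015 m/s
Sum: 147.3 + 154.015 = 301.315 m/s
In kn: 301.315 / 0.514444 = 585.71 kn

585.7 kn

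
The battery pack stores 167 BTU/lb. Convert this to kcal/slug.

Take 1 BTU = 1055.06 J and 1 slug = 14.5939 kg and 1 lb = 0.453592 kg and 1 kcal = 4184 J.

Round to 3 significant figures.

167 BTU/lb × 1055.06 J/BTU ÷ 0.453592 kg/lb = 388444 J/kg
388444 J/kg ÷ 4184 J/kcal × 14.5939 kg/slug = 1354.9 kcal/slug

1350 kcal/slug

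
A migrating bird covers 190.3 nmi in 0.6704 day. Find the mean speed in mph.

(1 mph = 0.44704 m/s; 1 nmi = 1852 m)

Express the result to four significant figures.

190.3 nmi × 1852 → 352436 m
0.6704 day × 86400 → 57922.6 s
v = d / t = 352436 m / 57922.6 s = 6.0846 m/s
6.0846 m/s ÷ (0.44704 m/s/mph) = 13.6109 mph

13.61 mph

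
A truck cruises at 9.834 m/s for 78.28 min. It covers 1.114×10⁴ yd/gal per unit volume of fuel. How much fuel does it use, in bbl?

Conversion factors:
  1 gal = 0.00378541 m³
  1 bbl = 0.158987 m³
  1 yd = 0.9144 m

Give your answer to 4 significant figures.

78.28 min → 4696.8 s
d = v × t = 9.834 × 4696.8 = 46188.3 m
1.114×10⁴ yd/gal → 2.69097×10⁶ m/m³
V = d / (distance per unit fuel) = 46188.3 / 2.69097×10⁶ = 0.0171642 m³
In bbl: 0.0171642 / 0.158987 = 0.10796 bbl

0.1080 bbl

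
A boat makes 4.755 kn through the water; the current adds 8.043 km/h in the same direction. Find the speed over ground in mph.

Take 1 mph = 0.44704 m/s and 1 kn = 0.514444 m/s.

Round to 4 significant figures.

4.755 kn × 0.514444 = 2.44618 m/s
8.043 km/h × (1/3.6) = 2.23417 m/s
Total: 2.44618 + 2.23417 = 4.68035 m/s
In mph: 4.68035 / 0.44704 = 10.4696 mph

10.47 mph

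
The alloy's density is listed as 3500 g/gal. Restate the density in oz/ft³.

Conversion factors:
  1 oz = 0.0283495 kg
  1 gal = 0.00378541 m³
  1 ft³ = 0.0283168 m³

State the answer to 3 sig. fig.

924 oz/ft³

3500 g/gal × 0.001 kg/g ÷ 0.00378541 m³/gal = 924.603 kg/m³
924.603 kg/m³ ÷ 0.0283495 kg/oz × 0.0283168 m³/ft³ = 923.537 oz/ft³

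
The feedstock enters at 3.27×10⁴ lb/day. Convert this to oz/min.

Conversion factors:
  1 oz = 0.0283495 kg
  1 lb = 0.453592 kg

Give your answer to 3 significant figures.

363 oz/min

3.27×10⁴ lb/day × 0.453592 kg/lb ÷ 86400 s/day = 0.171672 kg/s
0.171672 kg/s ÷ 0.0283495 kg/oz × 60 s/min = 363.333 oz/min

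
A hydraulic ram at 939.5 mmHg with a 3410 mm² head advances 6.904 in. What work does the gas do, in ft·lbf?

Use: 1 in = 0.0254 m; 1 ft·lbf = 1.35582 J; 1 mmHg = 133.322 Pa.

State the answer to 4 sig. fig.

939.5 mmHg → 125256 Pa
3410 mm² → 0.00341 m²
F = P × A = 125256 × 0.00341 = 427.123 N
6.904 in → 0.175362 m
W = F × d = 427.123 × 0.175362 = 74.9011 J
In ft·lbf: 74.9011 / 1.35582 = 55.2441 ft·lbf

55.24 ft·lbf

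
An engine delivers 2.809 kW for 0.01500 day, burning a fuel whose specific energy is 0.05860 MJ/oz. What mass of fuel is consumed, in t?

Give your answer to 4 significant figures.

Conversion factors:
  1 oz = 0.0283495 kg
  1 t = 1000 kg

0.001761 t

2.809 kW → 2809 W
0.01500 day → 1296 s
E = P × t = 2809 × 1296 = 3.64046×10⁶ J
0.05860 MJ/oz → 2.06706×10⁶ J/kg
m = E / e_s = 3.64046×10⁶ / 2.06706×10⁶ = 1.76118 kg
In t: 1.76118 / 1000 = 0.00176118 t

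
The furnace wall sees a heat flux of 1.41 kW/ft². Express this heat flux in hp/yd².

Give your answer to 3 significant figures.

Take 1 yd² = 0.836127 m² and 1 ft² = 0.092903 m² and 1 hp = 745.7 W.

1.41 kW/ft² × 1000 W/kW ÷ 0.092903 m²/ft² = 15177.1 W/m²
15177.1 W/m² ÷ 745.7 W/hp × 0.836127 m²/yd² = 17.0175 hp/yd²

17.0 hp/yd²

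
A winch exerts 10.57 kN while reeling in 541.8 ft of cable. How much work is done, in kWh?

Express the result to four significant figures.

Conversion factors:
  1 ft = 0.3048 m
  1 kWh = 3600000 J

0.4849 kWh

10.57 kN × 1000 = 10570 N
541.8 ft × 0.3048 = 165.141 m
W = F × d = 10570 N × 165.141 m = 1.74554×10⁶ J
1.74554×10⁶ J ÷ (3600000 J/kWh) = 0.484872 kWh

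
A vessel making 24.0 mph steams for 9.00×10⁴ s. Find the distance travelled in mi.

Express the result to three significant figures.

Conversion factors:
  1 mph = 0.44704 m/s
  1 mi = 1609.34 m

600 mi

24.0 mph × 0.44704 → 10.729 m/s
d = v × t = 10.729 m/s × 90000 s = 965610 m
965610 m ÷ (1609.34 m/mi) = 600.004 mi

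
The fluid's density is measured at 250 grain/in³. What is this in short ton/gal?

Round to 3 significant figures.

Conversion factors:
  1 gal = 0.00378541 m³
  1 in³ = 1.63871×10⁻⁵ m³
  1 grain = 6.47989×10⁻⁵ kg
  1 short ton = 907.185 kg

250 grain/in³ × 6.47989×10⁻⁵ kg/grain ÷ 1.63871×10⁻⁵ m³/in³ = 988.566 kg/m³
988.566 kg/m³ ÷ 907.185 kg/short ton × 0.00378541 m³/gal = 0.00412499 short ton/gal

0.00412 short ton/gal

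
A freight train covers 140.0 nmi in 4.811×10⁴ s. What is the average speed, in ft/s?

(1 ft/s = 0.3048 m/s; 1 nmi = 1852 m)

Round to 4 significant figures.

17.68 ft/s

140.0 nmi × 1852 = 259280 m
v = d / t = 259280 m / 48110 s = 5.38932 m/s
5.38932 m/s ÷ (0.3048 m/s/ft/s) = 17.6815 ft/s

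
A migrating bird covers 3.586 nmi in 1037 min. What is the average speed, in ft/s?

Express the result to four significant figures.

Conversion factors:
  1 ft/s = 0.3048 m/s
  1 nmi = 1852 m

0.3502 ft/s

3.586 nmi × 1852 → 6641.27 m
1037 min × 60 → 62220 s
v = d / t = 6641.27 m / 62220 s = 0.106739 m/s
0.106739 m/s ÷ (0.3048 m/s/ft/s) = 0.350194 ft/s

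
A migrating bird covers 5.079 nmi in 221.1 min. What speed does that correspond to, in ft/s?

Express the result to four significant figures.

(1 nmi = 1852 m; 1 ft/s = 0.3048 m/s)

2.326 ft/s

5.079 nmi × 1852 = 9406.31 m
221.1 min × 60 = 13266 s
v = d / t = 9406.31 m / 13266 s = 0.709054 m/s
0.709054 m/s ÷ (0.3048 m/s/ft/s) = 2.32629 ft/s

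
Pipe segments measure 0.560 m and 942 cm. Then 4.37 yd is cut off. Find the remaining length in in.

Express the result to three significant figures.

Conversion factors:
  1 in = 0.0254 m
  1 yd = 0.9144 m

236 in

0.560 m (already m)
942 cm × 0.01 → 9.42 m
4.37 yd × 0.9144 → 3.99593 m
Result: 0.56 + 9.42 − 3.99593 = 5.98407 m
In in: 5.98407 / 0.0254 = 235.593 in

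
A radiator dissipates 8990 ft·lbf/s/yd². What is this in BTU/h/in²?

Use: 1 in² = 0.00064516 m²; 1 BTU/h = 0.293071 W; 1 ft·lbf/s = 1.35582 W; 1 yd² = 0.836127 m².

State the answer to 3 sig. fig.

32.1 BTU/h/in²

8990 ft·lbf/s/yd² × 1.35582 W/ft·lbf/s ÷ 0.836127 m²/yd² = 14577.7 W/m²
14577.7 W/m² ÷ 0.293071 W/BTU/h × 0.00064516 m²/in² = 32.091 BTU/h/in²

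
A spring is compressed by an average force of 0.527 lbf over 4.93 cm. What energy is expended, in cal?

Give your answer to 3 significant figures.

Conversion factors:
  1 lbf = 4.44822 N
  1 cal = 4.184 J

0.0276 cal

0.527 lbf × 4.44822 → 2.34421 N
4.93 cm × 0.01 → 0.0493 m
W = F × d = 2.34421 N × 0.0493 m = 0.11557 J
0.11557 J ÷ (4.184 J/cal) = 0.0276219 cal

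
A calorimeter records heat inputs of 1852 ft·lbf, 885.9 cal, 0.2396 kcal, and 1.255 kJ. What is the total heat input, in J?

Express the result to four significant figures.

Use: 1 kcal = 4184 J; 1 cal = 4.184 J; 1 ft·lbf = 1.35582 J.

8475 J

1852 ft·lbf × 1.35582 → 2510.98 J
885.9 cal × 4.184 → 3706.61 J
0.2396 kcal × 4184 → 1002.49 J
1.255 kJ × 1000 → 1255 J
Sum: 2510.98 + 3706.61 + 1002.49 + 1255 = 8475.08 J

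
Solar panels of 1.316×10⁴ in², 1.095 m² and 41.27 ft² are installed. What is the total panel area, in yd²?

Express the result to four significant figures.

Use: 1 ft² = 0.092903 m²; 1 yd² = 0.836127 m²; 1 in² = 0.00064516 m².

16.05 yd²

1.316×10⁴ in² × 0.00064516 → 8.49031 m²
1.095 m² (already m²)
41.27 ft² × 0.092903 → 3.83411 m²
Total: 8.49031 + 1.095 + 3.83411 = 13.4194 m²
In yd²: 13.4194 / 0.836127 = 16.0495 yd²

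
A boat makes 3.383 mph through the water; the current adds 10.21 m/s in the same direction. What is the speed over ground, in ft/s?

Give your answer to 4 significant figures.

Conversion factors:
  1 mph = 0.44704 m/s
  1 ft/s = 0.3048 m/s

3.383 mph × 0.44704 = 1.51234 m/s
10.21 m/s (already m/s)
Combined: 1.51234 + 10.21 = 11.7223 m/s
In ft/s: 11.7223 / 0.3048 = 38.459 ft/s

38.46 ft/s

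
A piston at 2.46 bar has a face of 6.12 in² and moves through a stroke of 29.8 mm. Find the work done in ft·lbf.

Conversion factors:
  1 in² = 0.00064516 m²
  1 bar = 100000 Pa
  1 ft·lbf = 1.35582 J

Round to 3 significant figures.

21.3 ft·lbf

2.46 bar → 246000 Pa
6.12 in² → 0.00394838 m²
F = P × A = 246000 × 0.00394838 = 971.301 N
29.8 mm → 0.0298 m
W = F × d = 971.301 × 0.0298 = 28.9448 J
In ft·lbf: 28.9448 / 1.35582 = 21.3486 ft·lbf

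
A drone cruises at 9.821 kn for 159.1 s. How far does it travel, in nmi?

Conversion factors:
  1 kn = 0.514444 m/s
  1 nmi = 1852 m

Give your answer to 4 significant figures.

9.821 kn × 0.514444 = 5.05235 m/s
d = v × t = 5.05235 m/s × 159.1 s = 803.829 m
803.829 m ÷ (1852 m/nmi) = 0.434033 nmi

0.4340 nmi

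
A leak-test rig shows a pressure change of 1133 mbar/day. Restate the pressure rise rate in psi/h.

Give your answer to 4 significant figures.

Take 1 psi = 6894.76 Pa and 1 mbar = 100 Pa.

1133 mbar/day × 100 Pa/mbar ÷ 86400 s/day = 1.31134 Pa/s
1.31134 Pa/s ÷ 6894.76 Pa/psi × 3600 s/h = 0.684697 psi/h

0.6847 psi/h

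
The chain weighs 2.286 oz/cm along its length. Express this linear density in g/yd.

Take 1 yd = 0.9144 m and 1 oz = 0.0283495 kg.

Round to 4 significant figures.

2.286 oz/cm × 0.0283495 kg/oz ÷ 0.01 m/cm = 6.4807 kg/m
6.4807 kg/m ÷ 0.001 kg/g × 0.9144 m/yd = 5925.95 g/yd

5926 g/yd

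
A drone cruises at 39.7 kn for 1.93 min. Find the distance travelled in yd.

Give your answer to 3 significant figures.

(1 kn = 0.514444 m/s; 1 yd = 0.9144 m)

2590 yd

39.7 kn × 0.514444 = 20.4234 m/s
1.93 min × 60 = 115.8 s
d = v × t = 20.4234 m/s × 115.8 s = 2365.03 m
2365.03 m ÷ (0.9144 m/yd) = 2586.43 yd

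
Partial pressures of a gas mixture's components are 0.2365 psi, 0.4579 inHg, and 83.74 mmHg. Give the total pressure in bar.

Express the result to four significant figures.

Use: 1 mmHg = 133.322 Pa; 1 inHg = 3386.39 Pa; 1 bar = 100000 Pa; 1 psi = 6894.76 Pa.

0.2365 psi × 6894.76 = 1630.61 Pa
0.4579 inHg × 3386.39 = 1550.63 Pa
83.74 mmHg × 133.322 = 11164.4 Pa
Sum: 1630.61 + 1550.63 + 11164.4 = 14345.6 Pa
In bar: 14345.6 / 100000 = 0.143456 bar

0.1435 bar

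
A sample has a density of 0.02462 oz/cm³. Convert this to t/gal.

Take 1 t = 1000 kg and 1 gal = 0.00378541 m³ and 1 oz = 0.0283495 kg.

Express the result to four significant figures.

0.02462 oz/cm³ × 0.0283495 kg/oz ÷ 10⁻⁶ m³/cm³ = 697.965 kg/m³
697.965 kg/m³ ÷ 1000 kg/t × 0.00378541 m³/gal = 0.00264208 t/gal

0.002642 t/gal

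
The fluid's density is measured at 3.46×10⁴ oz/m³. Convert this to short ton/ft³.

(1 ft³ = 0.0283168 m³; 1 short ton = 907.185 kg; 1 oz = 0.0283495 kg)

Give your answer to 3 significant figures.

3.46×10⁴ oz/m³ × 0.0283495 kg/oz = 980.893 kg/m³
980.893 kg/m³ ÷ 907.185 kg/short ton × 0.0283168 m³/ft³ = 0.0306175 short ton/ft³

0.0306 short ton/ft³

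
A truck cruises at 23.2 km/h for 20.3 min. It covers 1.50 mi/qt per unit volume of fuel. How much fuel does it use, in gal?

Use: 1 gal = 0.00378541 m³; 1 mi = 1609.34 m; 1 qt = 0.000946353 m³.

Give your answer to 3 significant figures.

0.813 gal

23.2 km/h → 6.44444 m/s
20.3 min → 1218 s
d = v × t = 6.44444 × 1218 = 7849.33 m
1.50 mi/qt → 2.55086×10⁶ m/m³
V = d / (distance per unit fuel) = 7849.33 / 2.55086×10⁶ = 0.00307713 m³
In gal: 0.00307713 / 0.00378541 = 0.812892 gal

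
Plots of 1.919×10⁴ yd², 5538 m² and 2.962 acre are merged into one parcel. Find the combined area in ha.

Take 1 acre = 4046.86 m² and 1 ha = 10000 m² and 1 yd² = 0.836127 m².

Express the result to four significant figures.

1.919×10⁴ yd² × 0.836127 = 16045.3 m²
5538 m² (already m²)
2.962 acre × 4046.86 = 11986.8 m²
Combined: 16045.3 + 5538 + 11986.8 = 33570.1 m²
In ha: 33570.1 / 10000 = 3.35701 ha

3.357 ha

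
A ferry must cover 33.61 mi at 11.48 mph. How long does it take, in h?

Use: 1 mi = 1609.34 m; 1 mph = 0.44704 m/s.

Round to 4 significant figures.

33.61 mi × 1609.34 = 54089.9 m
11.48 mph × 0.44704 = 5.13202 m/s
t = d / v = 54089.9 m / 5.13202 m/s = 10539.7 s
10539.7 s ÷ (3600 s/h) = 2.92769 h

2.928 h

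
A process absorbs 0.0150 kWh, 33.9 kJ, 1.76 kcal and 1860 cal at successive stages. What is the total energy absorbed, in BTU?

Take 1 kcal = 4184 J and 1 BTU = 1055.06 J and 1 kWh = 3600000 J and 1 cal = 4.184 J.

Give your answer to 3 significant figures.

0.0150 kWh × 3600000 → 54000 J
33.9 kJ × 1000 → 33900 J
1.76 kcal × 4184 → 7363.84 J
1860 cal × 4.184 → 7782.24 J
Total: 54000 + 33900 + 7363.84 + 7782.24 = 103046 J
In BTU: 103046 / 1055.06 = 97.6684 BTU

97.7 BTU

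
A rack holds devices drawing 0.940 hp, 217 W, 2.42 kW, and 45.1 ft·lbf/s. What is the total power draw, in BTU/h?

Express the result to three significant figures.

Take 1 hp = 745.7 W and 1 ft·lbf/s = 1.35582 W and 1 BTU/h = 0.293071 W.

1.16×10⁴ BTU/h

0.940 hp × 745.7 → 700.958 W
217 W (already W)
2.42 kW × 1000 → 2420 W
45.1 ft·lbf/s × 1.35582 → 61.1475 W
Combined: 700.958 + 217 + 2420 + 61.1475 = 3399.11 W
In BTU/h: 3399.11 / 0.293071 = 11598.2 BTU/h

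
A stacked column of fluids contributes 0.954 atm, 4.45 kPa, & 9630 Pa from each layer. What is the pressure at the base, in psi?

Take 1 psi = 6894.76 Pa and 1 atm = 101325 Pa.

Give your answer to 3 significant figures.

0.954 atm × 101325 → 96664 Pa
4.45 kPa × 1000 → 4450 Pa
9630 Pa (already Pa)
Sum: 96664 + 4450 + 9630 = 110744 Pa
In psi: 110744 / 6894.76 = 16.0621 psi

16.1 psi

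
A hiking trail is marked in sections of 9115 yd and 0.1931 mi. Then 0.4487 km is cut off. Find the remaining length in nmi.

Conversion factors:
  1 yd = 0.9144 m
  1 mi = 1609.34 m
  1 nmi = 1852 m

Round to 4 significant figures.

4.426 nmi

9115 yd × 0.9144 → 8334.76 m
0.1931 mi × 1609.34 → 310.764 m
0.4487 km × 1000 → 448.7 m
Net: 8334.76 + 310.764 − 448.7 = 8196.82 m
In nmi: 8196.82 / 1852 = 4.42593 nmi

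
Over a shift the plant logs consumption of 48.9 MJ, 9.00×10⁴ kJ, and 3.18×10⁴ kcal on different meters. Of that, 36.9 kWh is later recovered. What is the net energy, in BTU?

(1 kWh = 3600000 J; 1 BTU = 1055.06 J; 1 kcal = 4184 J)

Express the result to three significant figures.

48.9 MJ × 1000000 = 4.89×10⁷ J
9.00×10⁴ kJ × 1000 = 9×10⁷ J
3.18×10⁴ kcal × 4184 = 1.33051×10⁸ J
36.9 kWh × 3600000 = 1.3284×10⁸ J
Net: 4.89×10⁷ + 9×10⁷ + 1.33051×10⁸ − 1.3284×10⁸ = 1.39111×10⁸ J
In BTU: 1.39111×10⁸ / 1055.06 = 131851 BTU

1.32×10⁵ BTU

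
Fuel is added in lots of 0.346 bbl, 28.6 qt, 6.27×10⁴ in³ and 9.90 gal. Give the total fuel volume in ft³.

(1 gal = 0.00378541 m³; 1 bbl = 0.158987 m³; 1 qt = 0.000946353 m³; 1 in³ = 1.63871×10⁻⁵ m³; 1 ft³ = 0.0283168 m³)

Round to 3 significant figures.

40.5 ft³

0.346 bbl × 0.158987 = 0.0550095 m³
28.6 qt × 0.000946353 = 0.0270657 m³
6.27×10⁴ in³ × 1.63871×10⁻⁵ = 1.02747 m³
9.90 gal × 0.00378541 = 0.0374756 m³
Total: 0.0550095 + 0.0270657 + 1.02747 + 0.0374756 = 1.14702 m³
In ft³: 1.14702 / 0.0283168 = 40.5067 ft³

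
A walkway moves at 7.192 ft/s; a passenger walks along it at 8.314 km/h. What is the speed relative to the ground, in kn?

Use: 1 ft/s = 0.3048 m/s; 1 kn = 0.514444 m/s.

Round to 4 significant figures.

8.750 kn

7.192 ft/s × 0.3048 = 2.19212 m/s
8.314 km/h × (1/3.6) = 2.30944 m/s
Total: 2.19212 + 2.30944 = 4.50156 m/s
In kn: 4.50156 / 0.514444 = 8.75034 kn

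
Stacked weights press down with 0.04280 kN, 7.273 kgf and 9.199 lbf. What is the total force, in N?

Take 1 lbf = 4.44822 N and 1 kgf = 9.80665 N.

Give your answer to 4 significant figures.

0.04280 kN × 1000 = 42.8 N
7.273 kgf × 9.80665 = 71.3238 N
9.199 lbf × 4.44822 = 40.9192 N
Combined: 42.8 + 71.3238 + 40.9192 = 155.043 N

155.0 N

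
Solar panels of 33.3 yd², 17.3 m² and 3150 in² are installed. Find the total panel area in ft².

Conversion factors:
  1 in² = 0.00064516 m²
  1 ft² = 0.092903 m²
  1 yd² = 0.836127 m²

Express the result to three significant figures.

508 ft²

33.3 yd² × 0.836127 = 27.843 m²
17.3 m² (already m²)
3150 in² × 0.00064516 = 2.03225 m²
Total: 27.843 + 17.3 + 2.03225 = 47.1752 m²
In ft²: 47.1752 / 0.092903 = 507.79 ft²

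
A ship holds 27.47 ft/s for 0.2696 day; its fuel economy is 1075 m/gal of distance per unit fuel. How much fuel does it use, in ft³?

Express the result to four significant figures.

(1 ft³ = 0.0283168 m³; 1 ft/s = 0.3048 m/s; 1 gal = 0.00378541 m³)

24.25 ft³

27.47 ft/s → 8.37286 m/s
0.2696 day → 23293.4 s
d = v × t = 8.37286 × 23293.4 = 195032 m
1075 m/gal → 283985 m/m³
V = d / (distance per unit fuel) = 195032 / 283985 = 0.686769 m³
In ft³: 0.686769 / 0.0283168 = 24.2531 ft³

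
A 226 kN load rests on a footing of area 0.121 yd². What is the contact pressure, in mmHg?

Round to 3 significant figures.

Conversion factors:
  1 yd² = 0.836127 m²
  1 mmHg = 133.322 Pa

1.68×10⁴ mmHg

226 kN × 1000 = 226000 N
0.121 yd² × 0.836127 = 0.101171 m²
P = F / A = 226000 N / 0.101171 m² = 2.23384×10⁶ Pa
2.23384×10⁶ Pa ÷ (133.322 Pa/mmHg) = 16755.2 mmHg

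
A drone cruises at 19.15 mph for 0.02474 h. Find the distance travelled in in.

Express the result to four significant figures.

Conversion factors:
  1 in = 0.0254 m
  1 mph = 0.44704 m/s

3.002×10⁴ in

19.15 mph × 0.44704 → 8.56082 m/s
0.02474 h × 3600 → 89.064 s
d = v × t = 8.56082 m/s × 89.064 s = 762.461 m
762.461 m ÷ (0.0254 m/in) = 30018.1 in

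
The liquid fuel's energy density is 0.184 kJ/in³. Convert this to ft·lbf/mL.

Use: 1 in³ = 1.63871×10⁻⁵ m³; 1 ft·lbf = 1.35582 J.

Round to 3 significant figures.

0.184 kJ/in³ × 1000 J/kJ ÷ 1.63871×10⁻⁵ m³/in³ = 1.12283×10⁷ J/m³
1.12283×10⁷ J/m³ ÷ 1.35582 J/ft·lbf × 10⁻⁶ m³/mL = 8.28156 ft·lbf/mL

8.28 ft·lbf/mL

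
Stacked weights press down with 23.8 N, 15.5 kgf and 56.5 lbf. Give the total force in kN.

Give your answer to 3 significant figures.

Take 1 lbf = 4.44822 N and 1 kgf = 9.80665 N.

0.427 kN

23.8 N (already N)
15.5 kgf × 9.80665 = 152.003 N
56.5 lbf × 4.44822 = 251.324 N
Total: 23.8 + 152.003 + 251.324 = 427.127 N
In kN: 427.127 / 1000 = 0.427127 kN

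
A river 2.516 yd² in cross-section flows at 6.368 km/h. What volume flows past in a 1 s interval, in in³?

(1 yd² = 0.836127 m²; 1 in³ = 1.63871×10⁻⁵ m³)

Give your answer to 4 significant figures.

6.368 km/h × (1/3.6) → 1.76889 m/s
2.516 yd² × 0.836127 → 2.1037 m²
V = v × A × t = 1.76889 m/s × 2.1037 m² × 1 s = 3.72121 m³
3.72121 m³ ÷ (1.63871×10⁻⁵ m³/in³) = 227082 in³

2.271×10⁵ in³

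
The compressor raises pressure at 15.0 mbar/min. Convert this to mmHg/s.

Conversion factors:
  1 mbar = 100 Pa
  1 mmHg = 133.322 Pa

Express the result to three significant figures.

15.0 mbar/min × 100 Pa/mbar ÷ 60 s/min = 25 Pa/s
25 Pa/s ÷ 133.322 Pa/mmHg = 0.187516 mmHg/s

0.188 mmHg/s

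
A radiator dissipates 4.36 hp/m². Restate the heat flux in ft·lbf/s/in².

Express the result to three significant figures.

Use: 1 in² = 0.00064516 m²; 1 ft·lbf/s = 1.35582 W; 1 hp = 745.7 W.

4.36 hp/m² × 745.7 W/hp = 3251.25 W/m²
3251.25 W/m² ÷ 1.35582 W/ft·lbf/s × 0.00064516 m²/in² = 1.54709 ft·lbf/s/in²

1.55 ft·lbf/s/in²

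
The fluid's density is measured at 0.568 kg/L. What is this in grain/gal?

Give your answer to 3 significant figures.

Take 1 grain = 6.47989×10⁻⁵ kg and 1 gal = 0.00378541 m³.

0.568 kg/L ÷ 0.001 m³/L = 568 kg/m³
568 kg/m³ ÷ 6.47989×10⁻⁵ kg/grain × 0.00378541 m³/gal = 33181.3 grain/gal

3.32×10⁴ grain/gal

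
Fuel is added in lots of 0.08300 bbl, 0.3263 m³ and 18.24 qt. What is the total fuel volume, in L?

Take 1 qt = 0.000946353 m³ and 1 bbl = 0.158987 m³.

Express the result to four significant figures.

356.8 L

0.08300 bbl × 0.158987 = 0.0131959 m³
0.3263 m³ (already m³)
18.24 qt × 0.000946353 = 0.0172615 m³
Combined: 0.0131959 + 0.3263 + 0.0172615 = 0.356757 m³
In L: 0.356757 / 0.001 = 356.757 L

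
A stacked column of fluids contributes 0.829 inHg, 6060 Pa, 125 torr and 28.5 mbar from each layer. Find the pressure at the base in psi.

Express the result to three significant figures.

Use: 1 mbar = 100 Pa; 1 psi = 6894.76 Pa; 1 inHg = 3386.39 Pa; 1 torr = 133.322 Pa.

4.12 psi

0.829 inHg × 3386.39 = 2807.32 Pa
6060 Pa (already Pa)
125 torr × 133.322 = 16665.2 Pa
28.5 mbar × 100 = 2850 Pa
Sum: 2807.32 + 6060 + 16665.2 + 2850 = 28382.5 Pa
In psi: 28382.5 / 6894.76 = 4.11653 psi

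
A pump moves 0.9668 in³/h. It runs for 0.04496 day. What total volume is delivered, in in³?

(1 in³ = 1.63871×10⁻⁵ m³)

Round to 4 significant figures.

1.043 in³

0.9668 in³/h → 4.40085×10⁻⁹ m³/s
0.04496 day → 3884.54 s
V = Q × t = 4.40085×10⁻⁹ × 3884.54 = 1.70953×10⁻⁵ m³
In in³: 1.70953×10⁻⁵ / 1.63871×10⁻⁵ = 1.04322 in³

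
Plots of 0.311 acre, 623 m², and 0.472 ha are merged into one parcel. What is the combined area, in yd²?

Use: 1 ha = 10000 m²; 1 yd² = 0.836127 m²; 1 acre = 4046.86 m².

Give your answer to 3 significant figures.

0.311 acre × 4046.86 = 1258.57 m²
623 m² (already m²)
0.472 ha × 10000 = 4720 m²
Sum: 1258.57 + 623 + 4720 = 6601.57 m²
In yd²: 6601.57 / 0.836127 = 7895.42 yd²

7900 yd²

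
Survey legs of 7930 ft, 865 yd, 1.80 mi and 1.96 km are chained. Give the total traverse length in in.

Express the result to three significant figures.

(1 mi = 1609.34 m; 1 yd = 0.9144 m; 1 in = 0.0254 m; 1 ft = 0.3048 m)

7930 ft × 0.3048 → 2417.06 m
865 yd × 0.9144 → 790.956 m
1.80 mi × 1609.34 → 2896.81 m
1.96 km × 1000 → 1960 m
Sum: 2417.06 + 790.956 + 2896.81 + 1960 = 8064.83 m
In in: 8064.83 / 0.0254 = 317513 in

3.18×10⁵ in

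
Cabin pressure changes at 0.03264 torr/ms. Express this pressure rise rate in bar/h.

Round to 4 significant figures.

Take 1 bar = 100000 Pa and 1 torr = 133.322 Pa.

0.03264 torr/ms × 133.322 Pa/torr ÷ 0.001 s/ms = 4351.63 Pa/s
4351.63 Pa/s ÷ 100000 Pa/bar × 3600 s/h = 156.659 bar/h

156.7 bar/h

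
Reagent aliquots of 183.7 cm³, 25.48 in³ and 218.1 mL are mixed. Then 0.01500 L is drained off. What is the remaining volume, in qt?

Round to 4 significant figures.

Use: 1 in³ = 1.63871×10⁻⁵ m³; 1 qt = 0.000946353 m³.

0.8499 qt

183.7 cm³ × 10⁻⁶ = 1.837×10⁻⁴ m³
25.48 in³ × 1.63871×10⁻⁵ = 4.17543×10⁻⁴ m³
218.1 mL × 10⁻⁶ = 2.181×10⁻⁴ m³
0.01500 L × 0.001 = 1.5×10⁻⁵ m³
Net: 1.837×10⁻⁴ + 4.17543×10⁻⁴ + 2.181×10⁻⁴ − 1.5×10⁻⁵ = 8.04343×10⁻⁴ m³
In qt: 8.04343×10⁻⁴ / 0.000946353 = 0.84994 qt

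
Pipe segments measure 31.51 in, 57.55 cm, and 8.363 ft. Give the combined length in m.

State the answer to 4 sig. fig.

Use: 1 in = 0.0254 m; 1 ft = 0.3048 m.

3.925 m

31.51 in × 0.0254 = 0.800354 m
57.55 cm × 0.01 = 0.5755 m
8.363 ft × 0.3048 = 2.54904 m
Total: 0.800354 + 0.5755 + 2.54904 = 3.92489 m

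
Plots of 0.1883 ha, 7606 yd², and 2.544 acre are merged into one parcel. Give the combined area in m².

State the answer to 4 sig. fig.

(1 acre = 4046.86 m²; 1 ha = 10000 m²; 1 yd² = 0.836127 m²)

1.854×10⁴ m²

0.1883 ha × 10000 = 1883 m²
7606 yd² × 0.836127 = 6359.58 m²
2.544 acre × 4046.86 = 10295.2 m²
Total: 1883 + 6359.58 + 10295.2 = 18537.8 m²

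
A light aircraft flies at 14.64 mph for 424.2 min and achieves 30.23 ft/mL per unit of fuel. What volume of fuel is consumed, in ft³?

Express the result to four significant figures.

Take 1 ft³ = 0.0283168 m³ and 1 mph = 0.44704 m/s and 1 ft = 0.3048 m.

14.64 mph → 6.54467 m/s
424.2 min → 25452 s
d = v × t = 6.54467 × 25452 = 166575 m
30.23 ft/mL → 9.2141×10⁶ m/m³
V = d / (distance per unit fuel) = 166575 / 9.2141×10⁶ = 0.0180783 m³
In ft³: 0.0180783 / 0.0283168 = 0.63843 ft³

0.6384 ft³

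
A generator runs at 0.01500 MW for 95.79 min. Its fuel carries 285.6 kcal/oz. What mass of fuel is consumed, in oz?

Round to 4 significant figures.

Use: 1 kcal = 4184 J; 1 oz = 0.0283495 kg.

72.15 oz

0.01500 MW → 15000 W
95.79 min → 5747.4 s
E = P × t = 15000 × 5747.4 = 8.6211×10⁷ J
285.6 kcal/oz → 4.21507×10⁷ J/kg
m = E / e_s = 8.6211×10⁷ / 4.21507×10⁷ = 2.0453 kg
In oz: 2.0453 / 0.0283495 = 72.1459 oz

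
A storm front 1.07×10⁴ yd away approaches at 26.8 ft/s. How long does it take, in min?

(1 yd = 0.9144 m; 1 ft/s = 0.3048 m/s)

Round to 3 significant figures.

20.0 min

1.07×10⁴ yd × 0.9144 = 9784.08 m
26.8 ft/s × 0.3048 = 8.16864 m/s
t = d / v = 9784.08 m / 8.16864 m/s = 1197.76 s
1197.76 s ÷ (60 s/min) = 19.9627 min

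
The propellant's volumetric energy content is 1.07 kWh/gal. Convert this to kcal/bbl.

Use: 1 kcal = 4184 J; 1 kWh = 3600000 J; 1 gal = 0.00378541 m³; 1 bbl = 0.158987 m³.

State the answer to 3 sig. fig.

1.07 kWh/gal × 3600000 J/kWh ÷ 0.00378541 m³/gal = 1.01759×10⁹ J/m³
1.01759×10⁹ J/m³ ÷ 4184 J/kcal × 0.158987 m³/bbl = 38667.2 kcal/bbl

3.87×10⁴ kcal/bbl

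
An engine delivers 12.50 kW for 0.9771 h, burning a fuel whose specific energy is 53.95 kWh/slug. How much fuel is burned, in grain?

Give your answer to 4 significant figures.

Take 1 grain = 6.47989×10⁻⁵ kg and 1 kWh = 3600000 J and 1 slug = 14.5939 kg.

5.099×10⁴ grain

12.50 kW → 12500 W
0.9771 h → 3517.56 s
E = P × t = 12500 × 3517.56 = 4.39695×10⁷ J
53.95 kWh/slug → 1.33083×10⁷ J/kg
m = E / e_s = 4.39695×10⁷ / 1.33083×10⁷ = 3.30392 kg
In grain: 3.30392 / 6.47989×10⁻⁵ = 50987.3 grain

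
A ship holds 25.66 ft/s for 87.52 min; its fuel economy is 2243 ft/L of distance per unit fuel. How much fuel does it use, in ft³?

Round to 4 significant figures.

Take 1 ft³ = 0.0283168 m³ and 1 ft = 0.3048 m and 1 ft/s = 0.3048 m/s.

2.121 ft³

25.66 ft/s → 7.82117 m/s
87.52 min → 5251.2 s
d = v × t = 7.82117 × 5251.2 = 41070.5 m
2243 ft/L → 683666 m/m³
V = d / (distance per unit fuel) = 41070.5 / 683666 = 0.0600739 m³
In ft³: 0.0600739 / 0.0283168 = 2.12149 ft³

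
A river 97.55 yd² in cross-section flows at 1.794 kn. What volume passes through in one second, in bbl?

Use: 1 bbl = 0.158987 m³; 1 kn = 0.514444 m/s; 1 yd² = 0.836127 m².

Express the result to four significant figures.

1.794 kn × 0.514444 → 0.922913 m/s
97.55 yd² × 0.836127 → 81.5642 m²
V = v × A × t = 0.922913 m/s × 81.5642 m² × 1 s = 75.2767 m³
75.2767 m³ ÷ (0.158987 m³/bbl) = 473.477 bbl

473.5 bbl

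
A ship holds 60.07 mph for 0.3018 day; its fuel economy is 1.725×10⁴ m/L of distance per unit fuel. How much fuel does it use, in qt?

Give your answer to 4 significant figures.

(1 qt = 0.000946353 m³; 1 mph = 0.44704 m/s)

42.89 qt

60.07 mph → 26.8537 m/s
0.3018 day → 26075.5 s
d = v × t = 26.8537 × 26075.5 = 700224 m
1.725×10⁴ m/L → 1.725×10⁷ m/m³
V = d / (distance per unit fuel) = 700224 / 1.725×10⁷ = 0.0405927 m³
In qt: 0.0405927 / 0.000946353 = 42.8938 qt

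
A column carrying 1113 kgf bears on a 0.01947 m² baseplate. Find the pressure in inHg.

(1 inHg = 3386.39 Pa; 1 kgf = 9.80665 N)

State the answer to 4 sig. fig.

165.5 inHg

1113 kgf × 9.80665 = 10914.8 N
P = F / A = 10914.8 N / 0.01947 m² = 560596 Pa
560596 Pa ÷ (3386.39 Pa/inHg) = 165.544 inHg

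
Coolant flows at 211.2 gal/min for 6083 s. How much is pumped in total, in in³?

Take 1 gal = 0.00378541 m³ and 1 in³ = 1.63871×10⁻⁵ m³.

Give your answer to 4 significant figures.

4.946×10⁶ in³

211.2 gal/min → 0.0133246 m³/s
V = Q × t = 0.0133246 × 6083 = 81.0535 m³
In in³: 81.0535 / 1.63871×10⁻⁵ = 4.94618×10⁶ in³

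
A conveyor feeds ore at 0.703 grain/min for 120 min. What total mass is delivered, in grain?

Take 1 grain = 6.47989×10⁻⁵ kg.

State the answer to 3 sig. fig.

0.703 grain/min → 7.59227×10⁻⁷ kg/s
120 min → 7200 s
m = ṁ × t = 7.59227×10⁻⁷ × 7200 = 0.00546643 kg
In grain: 0.00546643 / 6.47989×10⁻⁵ = 84.3599 grain

84.4 grain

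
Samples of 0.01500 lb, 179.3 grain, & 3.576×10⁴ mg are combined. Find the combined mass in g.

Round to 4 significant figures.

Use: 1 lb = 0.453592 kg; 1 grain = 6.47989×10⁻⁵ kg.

54.18 g

0.01500 lb × 0.453592 → 0.00680388 kg
179.3 grain × 6.47989×10⁻⁵ → 0.0116184 kg
3.576×10⁴ mg × 10⁻⁶ → 0.03576 kg
Total: 0.00680388 + 0.0116184 + 0.03576 = 0.0541823 kg
In g: 0.0541823 / 0.001 = 54.1823 g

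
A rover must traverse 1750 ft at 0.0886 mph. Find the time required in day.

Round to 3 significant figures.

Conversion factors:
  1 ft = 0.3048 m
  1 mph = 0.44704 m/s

1750 ft × 0.3048 = 533.4 m
0.0886 mph × 0.44704 = 0.0396077 m/s
t = d / v = 533.4 m / 0.0396077 m/s = 13467.1 s
13467.1 s ÷ (86400 s/day) = 0.155869 day

0.156 day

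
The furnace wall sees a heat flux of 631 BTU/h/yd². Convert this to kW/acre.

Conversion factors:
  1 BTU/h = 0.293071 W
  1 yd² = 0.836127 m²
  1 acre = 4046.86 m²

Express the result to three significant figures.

895 kW/acre

631 BTU/h/yd² × 0.293071 W/BTU/h ÷ 0.836127 m²/yd² = 221.172 W/m²
221.172 W/m² ÷ 1000 W/kW × 4046.86 m²/acre = 895.052 kW/acre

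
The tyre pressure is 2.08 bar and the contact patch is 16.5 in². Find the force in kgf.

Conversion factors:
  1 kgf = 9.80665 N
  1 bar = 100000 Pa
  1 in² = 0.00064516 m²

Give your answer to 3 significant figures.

226 kgf

2.08 bar × 100000 = 208000 Pa
16.5 in² × 0.00064516 = 0.0106451 m²
F = P × A = 208000 Pa × 0.0106451 m² = 2214.18 N
2214.18 N ÷ (9.80665 N/kgf) = 225.784 kgf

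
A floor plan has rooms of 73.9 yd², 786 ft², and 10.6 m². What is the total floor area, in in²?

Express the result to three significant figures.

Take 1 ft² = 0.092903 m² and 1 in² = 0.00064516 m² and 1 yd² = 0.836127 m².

2.25×10⁵ in²

73.9 yd² × 0.836127 → 61.7898 m²
786 ft² × 0.092903 → 73.0218 m²
10.6 m² (already m²)
Sum: 61.7898 + 73.0218 + 10.6 = 145.412 m²
In in²: 145.412 / 0.00064516 = 225389 in²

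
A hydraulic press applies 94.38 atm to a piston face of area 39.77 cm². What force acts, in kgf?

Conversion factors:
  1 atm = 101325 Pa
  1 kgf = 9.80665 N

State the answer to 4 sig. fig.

3878 kgf

94.38 atm × 101325 → 9.56305×10⁶ Pa
39.77 cm² × 0.0001 → 0.003977 m²
F = P × A = 9.56305×10⁶ Pa × 0.003977 m² = 38032.2 N
38032.2 N ÷ (9.80665 N/kgf) = 3878.21 kgf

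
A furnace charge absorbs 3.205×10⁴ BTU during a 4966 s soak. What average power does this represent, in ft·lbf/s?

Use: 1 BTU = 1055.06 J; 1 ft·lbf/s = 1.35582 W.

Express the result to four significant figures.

5022 ft·lbf/s

3.205×10⁴ BTU × 1055.06 → 3.38147×10⁷ J
P = E / t = 3.38147×10⁷ J / 4966 s = 6809.24 W
6809.24 W ÷ (1.35582 W/ft·lbf/s) = 5022.23 ft·lbf/s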